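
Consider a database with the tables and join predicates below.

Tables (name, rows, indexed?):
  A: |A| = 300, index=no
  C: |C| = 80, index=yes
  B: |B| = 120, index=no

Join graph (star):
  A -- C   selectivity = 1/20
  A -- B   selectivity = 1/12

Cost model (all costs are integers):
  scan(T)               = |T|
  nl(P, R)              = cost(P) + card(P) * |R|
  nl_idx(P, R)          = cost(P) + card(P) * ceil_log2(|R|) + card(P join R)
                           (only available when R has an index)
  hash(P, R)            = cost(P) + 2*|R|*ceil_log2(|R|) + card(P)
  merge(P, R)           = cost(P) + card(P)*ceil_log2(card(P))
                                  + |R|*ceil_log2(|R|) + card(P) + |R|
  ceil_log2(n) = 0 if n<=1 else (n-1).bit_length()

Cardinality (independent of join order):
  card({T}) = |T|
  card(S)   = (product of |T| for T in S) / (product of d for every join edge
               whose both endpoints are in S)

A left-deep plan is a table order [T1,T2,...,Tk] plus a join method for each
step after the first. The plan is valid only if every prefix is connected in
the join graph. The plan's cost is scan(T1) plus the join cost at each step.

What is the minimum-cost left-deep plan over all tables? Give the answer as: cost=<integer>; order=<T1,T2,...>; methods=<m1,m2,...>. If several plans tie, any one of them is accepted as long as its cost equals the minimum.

cost=4600; order=A,C,B; methods=hash,hash

Selinger DP (subsets sized 1..n):
  {A}: scan cost=300, card=300
  {C}: scan cost=80, card=80
  {B}: scan cost=120, card=120
  {AC}: card=1200; try (C,hash)→1720, (C,nl_idx)→3600, (A,merge)→3720, (C,merge)→3940, (A,hash)→5560, (A,nl)→24080 …(+1); best=1720 via (C,hash)
  {AB}: card=3000; try (B,hash)→2280, (A,merge)→4080, (B,merge)→4260, (A,hash)→5640, (A,nl)→36120, (B,nl)→36300; best=2280 via (B,hash)
  {ABC}: card=12000; try (B,hash)→4600, (C,hash)→6400, (B,merge)→17080, (C,nl_idx)→35280, (C,merge)→41920, (B,nl)→145720 …(+1); best=4600 via (B,hash)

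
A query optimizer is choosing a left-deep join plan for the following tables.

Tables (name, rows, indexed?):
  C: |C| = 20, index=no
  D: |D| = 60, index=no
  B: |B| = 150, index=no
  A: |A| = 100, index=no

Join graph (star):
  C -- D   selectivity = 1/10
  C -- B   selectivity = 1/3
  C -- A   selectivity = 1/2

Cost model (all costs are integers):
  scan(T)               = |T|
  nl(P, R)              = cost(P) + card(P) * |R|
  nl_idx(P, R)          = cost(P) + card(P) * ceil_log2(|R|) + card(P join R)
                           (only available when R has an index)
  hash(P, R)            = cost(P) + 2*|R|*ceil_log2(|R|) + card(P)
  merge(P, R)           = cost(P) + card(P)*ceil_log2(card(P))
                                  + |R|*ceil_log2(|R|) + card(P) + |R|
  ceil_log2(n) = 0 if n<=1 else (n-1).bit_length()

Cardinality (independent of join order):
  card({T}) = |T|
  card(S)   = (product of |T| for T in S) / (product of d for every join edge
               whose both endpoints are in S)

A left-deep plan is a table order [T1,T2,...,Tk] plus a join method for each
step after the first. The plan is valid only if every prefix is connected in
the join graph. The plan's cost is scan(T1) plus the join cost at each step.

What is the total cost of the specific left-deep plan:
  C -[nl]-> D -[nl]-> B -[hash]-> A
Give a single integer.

step 1: scan C: cost=20, card=20
step 2: join D via nl
    card(P join D) = 20*60/(10) = 120
    cost = 20 + 20*60 = 1220
step 3: join B via nl
    card(P join B) = 120*150/(3) = 6000
    cost = 1220 + 120*150 = 19220
step 4: join A via hash
    card(P join A) = 6000*100/(2) = 300000
    cost = 19220 + 2*100*7 + 6000 = 26620

26620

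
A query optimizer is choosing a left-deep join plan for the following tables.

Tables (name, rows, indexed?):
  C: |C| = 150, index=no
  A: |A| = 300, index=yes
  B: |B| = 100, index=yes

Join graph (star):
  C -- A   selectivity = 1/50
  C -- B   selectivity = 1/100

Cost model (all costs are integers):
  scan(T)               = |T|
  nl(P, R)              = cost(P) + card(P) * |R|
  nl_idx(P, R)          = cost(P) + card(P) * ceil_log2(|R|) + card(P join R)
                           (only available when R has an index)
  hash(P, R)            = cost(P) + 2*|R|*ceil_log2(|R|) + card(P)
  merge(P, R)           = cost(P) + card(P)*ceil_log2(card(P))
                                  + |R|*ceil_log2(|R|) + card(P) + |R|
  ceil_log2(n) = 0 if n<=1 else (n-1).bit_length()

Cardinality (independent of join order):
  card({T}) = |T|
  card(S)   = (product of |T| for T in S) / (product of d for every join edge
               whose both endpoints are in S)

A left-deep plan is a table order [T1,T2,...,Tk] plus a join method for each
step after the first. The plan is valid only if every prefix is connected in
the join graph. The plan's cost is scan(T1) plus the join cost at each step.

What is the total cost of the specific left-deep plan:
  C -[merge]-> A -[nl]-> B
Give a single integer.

94500

step 1: scan C: cost=150, card=150
step 2: join A via merge
    card(P join A) = 150*300/(50) = 900
    cost = 150 + 150*8 + 300*9 + 150 + 300 = 4500
step 3: join B via nl
    card(P join B) = 900*100/(100) = 900
    cost = 4500 + 900*100 = 94500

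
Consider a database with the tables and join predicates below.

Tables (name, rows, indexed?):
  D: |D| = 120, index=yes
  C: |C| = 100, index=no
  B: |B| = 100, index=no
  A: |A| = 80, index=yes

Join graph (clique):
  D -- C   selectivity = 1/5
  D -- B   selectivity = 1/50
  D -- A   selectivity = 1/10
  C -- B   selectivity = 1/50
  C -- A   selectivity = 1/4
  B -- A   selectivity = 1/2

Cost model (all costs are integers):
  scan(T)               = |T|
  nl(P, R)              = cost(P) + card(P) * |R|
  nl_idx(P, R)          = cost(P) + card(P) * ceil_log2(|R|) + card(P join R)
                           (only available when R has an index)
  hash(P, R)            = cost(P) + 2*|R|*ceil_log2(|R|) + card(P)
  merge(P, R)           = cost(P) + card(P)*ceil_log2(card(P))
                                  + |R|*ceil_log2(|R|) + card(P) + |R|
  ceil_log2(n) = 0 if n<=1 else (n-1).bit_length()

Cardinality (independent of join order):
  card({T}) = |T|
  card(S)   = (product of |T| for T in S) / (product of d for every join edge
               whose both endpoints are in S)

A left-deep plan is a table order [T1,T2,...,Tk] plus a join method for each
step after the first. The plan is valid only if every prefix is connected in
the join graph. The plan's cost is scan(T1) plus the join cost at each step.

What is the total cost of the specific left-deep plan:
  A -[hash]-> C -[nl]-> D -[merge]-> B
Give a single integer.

step 1: scan A: cost=80, card=80
step 2: join C via hash
    card(P join C) = 80*100/(4) = 2000
    cost = 80 + 2*100*7 + 80 = 1560
step 3: join D via nl
    card(P join D) = 2000*120/(5*10) = 4800
    cost = 1560 + 2000*120 = 241560
step 4: join B via merge
    card(P join B) = 4800*100/(50*50*2) = 96
    cost = 241560 + 4800*13 + 100*7 + 4800 + 100 = 309560

309560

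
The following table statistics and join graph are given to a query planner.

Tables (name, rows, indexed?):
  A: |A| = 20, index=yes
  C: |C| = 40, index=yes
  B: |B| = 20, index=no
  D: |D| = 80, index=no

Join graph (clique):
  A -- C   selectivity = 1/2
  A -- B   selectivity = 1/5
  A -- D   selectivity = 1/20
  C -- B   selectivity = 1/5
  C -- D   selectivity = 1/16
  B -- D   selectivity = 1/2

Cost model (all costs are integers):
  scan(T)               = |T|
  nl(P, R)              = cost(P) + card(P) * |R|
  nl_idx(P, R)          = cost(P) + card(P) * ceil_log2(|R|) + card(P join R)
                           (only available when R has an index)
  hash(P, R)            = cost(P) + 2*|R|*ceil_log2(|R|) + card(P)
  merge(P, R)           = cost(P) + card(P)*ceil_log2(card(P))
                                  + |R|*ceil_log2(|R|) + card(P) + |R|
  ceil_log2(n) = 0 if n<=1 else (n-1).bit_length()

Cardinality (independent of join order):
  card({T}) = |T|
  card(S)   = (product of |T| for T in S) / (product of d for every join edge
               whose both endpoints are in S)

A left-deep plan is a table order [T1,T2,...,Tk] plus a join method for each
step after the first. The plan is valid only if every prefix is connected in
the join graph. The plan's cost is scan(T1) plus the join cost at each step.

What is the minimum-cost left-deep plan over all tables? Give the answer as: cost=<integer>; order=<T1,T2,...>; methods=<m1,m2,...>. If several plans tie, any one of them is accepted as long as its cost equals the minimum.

cost=1220; order=D,A,C,B; methods=hash,hash,hash

Selinger DP (subsets sized 1..n):
  {A}: scan cost=20, card=20
  {C}: scan cost=40, card=40
  {B}: scan cost=20, card=20
  {D}: scan cost=80, card=80
  {AC}: card=400; try (A,hash)→280, (C,merge)→420, (A,merge)→440, (C,hash)→520, (C,nl_idx)→540, (A,nl_idx)→640 …(+2); best=280 via (A,hash)
  {AB}: card=80; try (A,nl_idx)→200, (B,hash)→240, (A,hash)→240, (B,merge)→260, (A,merge)→260, (B,nl)→420 …(+1); best=200 via (A,nl_idx)
  {AD}: card=80; try (A,hash)→360, (A,nl_idx)→560, (D,merge)→780, (A,merge)→840, (D,hash)→1160, (D,nl)→1620 …(+1); best=360 via (A,hash)
  {BC}: card=160; try (B,hash)→280, (C,nl_idx)→300, (C,merge)→420, (B,merge)→440, (C,hash)→520, (C,nl)→820 …(+1); best=280 via (B,hash)
  {CD}: card=200; try (C,hash)→640, (C,nl_idx)→760, (D,merge)→960, (C,merge)→1000, (D,hash)→1200, (D,nl)→3240 …(+1); best=640 via (C,hash)
  {BD}: card=800; try (B,hash)→360, (D,merge)→780, (B,merge)→840, (D,hash)→1160, (D,nl)→1620, (B,nl)→1680; best=360 via (B,hash)
  {ABC}: card=320; try (A,hash)→640, (C,hash)→760, (B,hash)→880, (C,nl_idx)→1000, (C,merge)→1120, (A,nl_idx)→1400 …(+5); best=640 via (A,hash)
  {ACD}: card=100; try (C,hash)→920, (C,nl_idx)→940, (A,hash)→1040, (C,merge)→1280, (A,nl_idx)→1740, (D,hash)→1800 …(+5); best=920 via (C,hash)
  {ABD}: card=160; try (B,hash)→640, (B,merge)→1120, (A,hash)→1360, (D,hash)→1400, (D,merge)→1480, (B,nl)→1960 …(+4); best=640 via (B,hash)
  {BCD}: card=400; try (B,hash)→1040, (D,hash)→1560, (C,hash)→1640, (D,merge)→2360, (B,merge)→2560, (B,nl)→4640 …(+4); best=1040 via (B,hash)
  {ABCD}: card=40; try (B,hash)→1220, (C,hash)→1280, (C,nl_idx)→1640, (A,hash)→1640, (B,merge)→1840, (D,hash)→2080 …(+8); best=1220 via (B,hash)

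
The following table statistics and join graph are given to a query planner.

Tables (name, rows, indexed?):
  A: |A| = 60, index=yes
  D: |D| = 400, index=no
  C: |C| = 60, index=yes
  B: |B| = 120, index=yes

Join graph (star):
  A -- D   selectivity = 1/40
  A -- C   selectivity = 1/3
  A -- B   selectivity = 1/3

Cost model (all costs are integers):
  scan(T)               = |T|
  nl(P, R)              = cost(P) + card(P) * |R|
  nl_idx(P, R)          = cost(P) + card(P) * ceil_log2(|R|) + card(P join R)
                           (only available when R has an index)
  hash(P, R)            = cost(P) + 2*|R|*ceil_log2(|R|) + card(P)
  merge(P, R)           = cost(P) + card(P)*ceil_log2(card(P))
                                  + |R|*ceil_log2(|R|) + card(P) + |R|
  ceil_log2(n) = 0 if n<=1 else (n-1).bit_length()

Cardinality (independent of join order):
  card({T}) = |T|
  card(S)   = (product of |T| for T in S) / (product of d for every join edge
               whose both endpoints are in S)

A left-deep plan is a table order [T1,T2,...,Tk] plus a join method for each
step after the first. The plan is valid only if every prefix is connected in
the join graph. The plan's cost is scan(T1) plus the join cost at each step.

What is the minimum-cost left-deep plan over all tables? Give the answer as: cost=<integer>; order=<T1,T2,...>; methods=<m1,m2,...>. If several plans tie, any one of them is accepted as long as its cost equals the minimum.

cost=16520; order=D,A,C,B; methods=hash,hash,hash

Selinger DP (subsets sized 1..n):
  {A}: scan cost=60, card=60
  {D}: scan cost=400, card=400
  {C}: scan cost=60, card=60
  {B}: scan cost=120, card=120
  {AD}: card=600; try (A,hash)→1520, (A,nl_idx)→3400, (D,merge)→4480, (A,merge)→4820, (D,hash)→7320, (D,nl)→24060 …(+1); best=1520 via (A,hash)
  {AC}: card=1200; try (C,hash)→840, (A,hash)→840, (C,merge)→900, (A,merge)→900, (C,nl_idx)→1620, (A,nl_idx)→1620 …(+2); best=840 via (C,hash)
  {AB}: card=2400; try (A,hash)→960, (B,merge)→1440, (A,merge)→1500, (B,hash)→1800, (B,nl_idx)→2880, (A,nl_idx)→3240 …(+2); best=960 via (A,hash)
  {ACD}: card=12000; try (C,hash)→2840, (C,merge)→8540, (D,hash)→9240, (C,nl_idx)→17120, (D,merge)→19240, (C,nl)→37520 …(+1); best=2840 via (C,hash)
  {ABD}: card=24000; try (B,hash)→3800, (B,merge)→9080, (D,hash)→10560, (B,nl_idx)→29720, (D,merge)→36160, (B,nl)→73520 …(+1); best=3800 via (B,hash)
  {ABC}: card=48000; try (B,hash)→3720, (C,hash)→4080, (B,merge)→16200, (C,merge)→32580, (B,nl_idx)→57240, (C,nl_idx)→63360 …(+2); best=3720 via (B,hash)
  {ABCD}: card=480000; try (B,hash)→16520, (C,hash)→28520, (D,hash)→58920, (B,merge)→183800, (C,merge)→388220, (B,nl_idx)→566840 …(+5); best=16520 via (B,hash)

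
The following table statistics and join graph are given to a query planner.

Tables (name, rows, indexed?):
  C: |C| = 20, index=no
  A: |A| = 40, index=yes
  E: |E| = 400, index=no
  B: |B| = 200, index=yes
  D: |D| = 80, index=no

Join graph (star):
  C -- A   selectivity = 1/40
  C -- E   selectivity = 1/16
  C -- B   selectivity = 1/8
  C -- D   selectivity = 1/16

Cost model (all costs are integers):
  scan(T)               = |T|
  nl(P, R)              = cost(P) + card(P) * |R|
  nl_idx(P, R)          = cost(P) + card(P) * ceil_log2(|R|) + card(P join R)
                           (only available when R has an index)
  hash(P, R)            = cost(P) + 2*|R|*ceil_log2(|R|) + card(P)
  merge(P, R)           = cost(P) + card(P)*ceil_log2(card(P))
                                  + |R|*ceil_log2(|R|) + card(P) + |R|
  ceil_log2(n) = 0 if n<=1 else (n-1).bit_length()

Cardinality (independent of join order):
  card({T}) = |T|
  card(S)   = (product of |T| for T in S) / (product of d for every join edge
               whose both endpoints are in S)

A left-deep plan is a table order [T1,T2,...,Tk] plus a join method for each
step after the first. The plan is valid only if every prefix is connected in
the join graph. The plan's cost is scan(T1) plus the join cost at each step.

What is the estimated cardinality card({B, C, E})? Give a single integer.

12500

Tables in S: B(200), C(20), E(400)
Edges inside S: C-E(d=16), C-B(d=8)
numerator = 200 * 20 * 400 = 1600000
denominator = 16 * 8 = 128
card(S) = 1600000 / 128 = 12500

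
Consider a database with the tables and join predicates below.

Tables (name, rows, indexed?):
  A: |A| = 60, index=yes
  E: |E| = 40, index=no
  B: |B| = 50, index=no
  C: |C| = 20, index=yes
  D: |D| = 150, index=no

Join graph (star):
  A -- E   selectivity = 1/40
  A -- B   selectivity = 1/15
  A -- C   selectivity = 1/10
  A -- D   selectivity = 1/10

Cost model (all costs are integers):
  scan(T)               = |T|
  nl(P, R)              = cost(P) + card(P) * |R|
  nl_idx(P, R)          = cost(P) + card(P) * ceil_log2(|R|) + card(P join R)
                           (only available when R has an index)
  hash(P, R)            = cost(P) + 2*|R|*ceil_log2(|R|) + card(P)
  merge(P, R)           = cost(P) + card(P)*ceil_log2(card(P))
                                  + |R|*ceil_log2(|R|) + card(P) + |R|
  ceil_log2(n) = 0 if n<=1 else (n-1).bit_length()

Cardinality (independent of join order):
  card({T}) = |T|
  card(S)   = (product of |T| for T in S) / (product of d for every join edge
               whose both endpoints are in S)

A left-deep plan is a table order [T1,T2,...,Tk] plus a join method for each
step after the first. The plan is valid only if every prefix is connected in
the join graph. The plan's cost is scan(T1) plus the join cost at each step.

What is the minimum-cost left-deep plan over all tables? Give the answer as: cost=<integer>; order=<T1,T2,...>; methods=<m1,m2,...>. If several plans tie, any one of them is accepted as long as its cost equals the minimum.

cost=4120; order=E,A,C,B,D; methods=nl_idx,hash,hash,hash

Selinger DP (subsets sized 1..n):
  {A}: scan cost=60, card=60
  {E}: scan cost=40, card=40
  {B}: scan cost=50, card=50
  {C}: scan cost=20, card=20
  {D}: scan cost=150, card=150
  {AE}: card=60; try (A,nl_idx)→340, (E,hash)→600, (A,merge)→740, (E,merge)→760, (A,hash)→800, (A,nl)→2440 …(+1); best=340 via (A,nl_idx)
  {AB}: card=200; try (A,nl_idx)→550, (B,hash)→720, (A,hash)→820, (A,merge)→820, (B,merge)→830, (A,nl)→3050 …(+1); best=550 via (A,nl_idx)
  {AC}: card=120; try (A,nl_idx)→260, (C,hash)→320, (C,nl_idx)→480, (A,merge)→560, (C,merge)→600, (A,hash)→760 …(+2); best=260 via (A,nl_idx)
  {AD}: card=900; try (A,hash)→1020, (D,merge)→1830, (A,merge)→1920, (A,nl_idx)→1950, (D,hash)→2520, (D,nl)→9060 …(+1); best=1020 via (A,hash)
  {ABE}: card=200; try (B,hash)→1000, (B,merge)→1110, (E,hash)→1230, (E,merge)→2630, (B,nl)→3340, (E,nl)→8550; best=1000 via (B,hash)
  {ACE}: card=120; try (C,hash)→600, (C,nl_idx)→760, (E,hash)→860, (C,merge)→880, (E,merge)→1500, (C,nl)→1540 …(+1); best=600 via (C,hash)
  {ADE}: card=900; try (D,merge)→2110, (E,hash)→2400, (D,hash)→2800, (D,nl)→9340, (E,merge)→11200, (E,nl)→37020; best=2110 via (D,merge)
  {ABC}: card=400; try (C,hash)→950, (B,hash)→980, (B,merge)→1570, (C,nl_idx)→1950, (C,merge)→2470, (C,nl)→4550 …(+1); best=950 via (C,hash)
  {ABD}: card=3000; try (B,hash)→2520, (D,hash)→3150, (D,merge)→3700, (B,merge)→11270, (D,nl)→30550, (B,nl)→46020; best=2520 via (B,hash)
  {ACD}: card=1800; try (C,hash)→2120, (D,merge)→2570, (D,hash)→2780, (C,nl_idx)→7320, (C,merge)→11040, (D,nl)→18260 …(+1); best=2120 via (C,hash)
  {ABCE}: card=400; try (B,hash)→1320, (C,hash)→1400, (E,hash)→1830, (B,merge)→1910, (C,nl_idx)→2400, (C,merge)→2920 …(+4); best=1320 via (B,hash)
  {ABDE}: card=3000; try (D,hash)→3600, (B,hash)→3610, (D,merge)→4150, (E,hash)→6000, (B,merge)→12360, (D,nl)→31000 …(+3); best=3600 via (D,hash)
  {ACDE}: card=1800; try (D,merge)→2910, (D,hash)→3120, (C,hash)→3210, (E,hash)→4400, (C,nl_idx)→8410, (C,merge)→12130 …(+4); best=2910 via (D,merge)
  {ABCD}: card=6000; try (D,hash)→3750, (B,hash)→4520, (C,hash)→5720, (D,merge)→6300, (C,nl_idx)→23520, (B,merge)→24070 …(+4); best=3750 via (D,hash)
  {ABCDE}: card=6000; try (D,hash)→4120, (B,hash)→5310, (D,merge)→6670, (C,hash)→6800, (E,hash)→10230, (C,nl_idx)→24600 …(+7); best=4120 via (D,hash)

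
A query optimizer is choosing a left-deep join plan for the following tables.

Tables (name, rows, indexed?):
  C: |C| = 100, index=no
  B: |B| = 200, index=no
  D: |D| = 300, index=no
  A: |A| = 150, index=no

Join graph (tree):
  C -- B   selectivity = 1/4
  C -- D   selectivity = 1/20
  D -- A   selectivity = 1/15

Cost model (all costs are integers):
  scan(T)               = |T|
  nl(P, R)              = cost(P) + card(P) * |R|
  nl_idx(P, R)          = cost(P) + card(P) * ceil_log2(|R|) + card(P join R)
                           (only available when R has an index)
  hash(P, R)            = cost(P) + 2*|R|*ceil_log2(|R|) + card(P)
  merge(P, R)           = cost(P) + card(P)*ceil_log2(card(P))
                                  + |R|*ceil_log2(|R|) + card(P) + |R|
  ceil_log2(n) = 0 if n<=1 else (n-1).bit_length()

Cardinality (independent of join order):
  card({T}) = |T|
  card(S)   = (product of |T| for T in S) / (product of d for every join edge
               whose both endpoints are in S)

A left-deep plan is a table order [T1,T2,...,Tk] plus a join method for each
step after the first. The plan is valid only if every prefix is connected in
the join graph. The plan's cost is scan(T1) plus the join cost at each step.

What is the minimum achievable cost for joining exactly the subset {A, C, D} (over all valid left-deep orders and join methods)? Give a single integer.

5900

Selinger DP over subsets of {A,C,D}:
  {C}: scan cost=100, card=100
  {D}: scan cost=300, card=300
  {A}: scan cost=150, card=150
  {CD}: card=1500; try (C,hash)→2000, (D,merge)→3900, (C,merge)→4100, (D,hash)→5600, (D,nl)→30100, (C,nl)→30300; best=2000 via (C,hash)
  {AD}: card=3000; try (A,hash)→3000, (D,merge)→4500, (A,merge)→4650, (D,hash)→5700, (D,nl)→45150, (A,nl)→45300; best=3000 via (A,hash)
  {ACD}: card=15000; try (A,hash)→5900, (C,hash)→7400, (A,merge)→21350, (C,merge)→42800, (A,nl)→227000, (C,nl)→303000; best=5900 via (A,hash)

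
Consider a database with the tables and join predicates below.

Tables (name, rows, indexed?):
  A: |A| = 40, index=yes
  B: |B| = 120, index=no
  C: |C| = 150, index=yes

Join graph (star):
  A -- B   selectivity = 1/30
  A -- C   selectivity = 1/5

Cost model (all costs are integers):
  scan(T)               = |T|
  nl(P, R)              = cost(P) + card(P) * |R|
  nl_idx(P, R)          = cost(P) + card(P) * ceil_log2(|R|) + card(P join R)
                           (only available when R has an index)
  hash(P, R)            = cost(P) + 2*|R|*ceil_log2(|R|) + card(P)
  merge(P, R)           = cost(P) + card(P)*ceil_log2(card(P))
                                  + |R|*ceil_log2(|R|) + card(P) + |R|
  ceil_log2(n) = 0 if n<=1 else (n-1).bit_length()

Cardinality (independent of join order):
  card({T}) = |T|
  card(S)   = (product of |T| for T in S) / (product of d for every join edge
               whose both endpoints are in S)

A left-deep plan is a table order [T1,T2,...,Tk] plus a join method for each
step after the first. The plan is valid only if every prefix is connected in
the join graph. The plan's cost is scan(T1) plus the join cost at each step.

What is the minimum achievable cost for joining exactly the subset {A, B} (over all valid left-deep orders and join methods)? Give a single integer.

720

Selinger DP over subsets of {A,B}:
  {A}: scan cost=40, card=40
  {B}: scan cost=120, card=120
  {AB}: card=160; try (A,hash)→720, (A,nl_idx)→1000, (B,merge)→1280, (A,merge)→1360, (B,hash)→1760, (B,nl)→4840 …(+1); best=720 via (A,hash)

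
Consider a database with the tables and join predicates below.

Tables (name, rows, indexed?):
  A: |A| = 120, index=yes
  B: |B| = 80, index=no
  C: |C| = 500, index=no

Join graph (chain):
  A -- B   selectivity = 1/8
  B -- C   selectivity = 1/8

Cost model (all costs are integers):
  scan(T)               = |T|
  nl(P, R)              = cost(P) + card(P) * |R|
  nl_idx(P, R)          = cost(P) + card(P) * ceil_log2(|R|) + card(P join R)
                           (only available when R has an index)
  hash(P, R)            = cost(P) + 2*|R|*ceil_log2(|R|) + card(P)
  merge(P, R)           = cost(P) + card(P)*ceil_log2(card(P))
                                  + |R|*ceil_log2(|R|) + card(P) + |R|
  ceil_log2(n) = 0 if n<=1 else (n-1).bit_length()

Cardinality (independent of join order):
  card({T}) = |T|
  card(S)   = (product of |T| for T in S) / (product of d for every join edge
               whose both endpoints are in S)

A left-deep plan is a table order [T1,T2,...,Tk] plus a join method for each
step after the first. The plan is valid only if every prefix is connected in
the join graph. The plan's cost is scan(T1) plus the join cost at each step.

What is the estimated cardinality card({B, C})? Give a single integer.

5000

Tables in S: B(80), C(500)
Edges inside S: B-C(d=8)
numerator = 80 * 500 = 40000
denominator = 8 = 8
card(S) = 40000 / 8 = 5000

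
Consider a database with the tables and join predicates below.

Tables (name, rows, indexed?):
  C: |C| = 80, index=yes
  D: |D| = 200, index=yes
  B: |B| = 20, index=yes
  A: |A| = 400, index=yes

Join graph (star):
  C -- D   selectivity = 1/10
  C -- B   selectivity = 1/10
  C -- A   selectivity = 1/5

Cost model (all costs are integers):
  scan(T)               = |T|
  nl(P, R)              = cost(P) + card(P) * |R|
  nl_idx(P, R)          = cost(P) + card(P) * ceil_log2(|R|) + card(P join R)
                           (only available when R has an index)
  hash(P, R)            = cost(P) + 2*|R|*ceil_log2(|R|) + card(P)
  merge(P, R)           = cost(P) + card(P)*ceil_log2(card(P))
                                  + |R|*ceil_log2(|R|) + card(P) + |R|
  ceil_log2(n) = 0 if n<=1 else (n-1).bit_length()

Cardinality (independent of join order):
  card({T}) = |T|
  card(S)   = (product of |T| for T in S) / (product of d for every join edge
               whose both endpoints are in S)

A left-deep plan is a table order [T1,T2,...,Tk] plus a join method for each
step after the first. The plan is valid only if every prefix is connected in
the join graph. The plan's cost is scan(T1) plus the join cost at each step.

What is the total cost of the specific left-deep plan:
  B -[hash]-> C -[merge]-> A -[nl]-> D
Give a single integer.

step 1: scan B: cost=20, card=20
step 2: join C via hash
    card(P join C) = 20*80/(10) = 160
    cost = 20 + 2*80*7 + 20 = 1160
step 3: join A via merge
    card(P join A) = 160*400/(5) = 12800
    cost = 1160 + 160*8 + 400*9 + 160 + 400 = 6600
step 4: join D via nl
    card(P join D) = 12800*200/(10) = 256000
    cost = 6600 + 12800*200 = 2566600

2566600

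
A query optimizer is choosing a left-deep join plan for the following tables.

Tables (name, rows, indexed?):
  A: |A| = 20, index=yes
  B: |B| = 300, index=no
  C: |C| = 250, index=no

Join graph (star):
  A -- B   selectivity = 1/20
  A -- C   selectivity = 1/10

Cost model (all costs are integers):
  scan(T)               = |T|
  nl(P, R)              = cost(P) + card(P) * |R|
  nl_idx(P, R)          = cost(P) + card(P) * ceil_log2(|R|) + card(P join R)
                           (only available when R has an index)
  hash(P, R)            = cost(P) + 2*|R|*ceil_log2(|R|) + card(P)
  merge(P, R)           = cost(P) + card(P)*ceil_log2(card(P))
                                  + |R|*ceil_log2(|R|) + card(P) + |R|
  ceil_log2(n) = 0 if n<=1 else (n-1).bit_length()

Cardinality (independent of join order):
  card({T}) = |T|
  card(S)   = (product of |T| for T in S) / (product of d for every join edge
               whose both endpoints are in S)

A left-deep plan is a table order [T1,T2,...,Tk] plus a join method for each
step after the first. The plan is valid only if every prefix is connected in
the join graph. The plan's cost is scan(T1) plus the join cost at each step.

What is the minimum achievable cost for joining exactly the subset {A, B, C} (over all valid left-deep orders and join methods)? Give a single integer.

5100

Selinger DP over subsets of {A,B,C}:
  {A}: scan cost=20, card=20
  {B}: scan cost=300, card=300
  {C}: scan cost=250, card=250
  {AB}: card=300; try (A,hash)→800, (A,nl_idx)→2100, (B,merge)→3140, (A,merge)→3420, (B,hash)→5440, (B,nl)→6020 …(+1); best=800 via (A,hash)
  {AC}: card=500; try (A,hash)→700, (A,nl_idx)→2000, (C,merge)→2390, (A,merge)→2620, (C,hash)→4040, (C,nl)→5020 …(+1); best=700 via (A,hash)
  {ABC}: card=7500; try (C,hash)→5100, (C,merge)→6050, (B,hash)→6600, (B,merge)→8700, (C,nl)→75800, (B,nl)→150700; best=5100 via (C,hash)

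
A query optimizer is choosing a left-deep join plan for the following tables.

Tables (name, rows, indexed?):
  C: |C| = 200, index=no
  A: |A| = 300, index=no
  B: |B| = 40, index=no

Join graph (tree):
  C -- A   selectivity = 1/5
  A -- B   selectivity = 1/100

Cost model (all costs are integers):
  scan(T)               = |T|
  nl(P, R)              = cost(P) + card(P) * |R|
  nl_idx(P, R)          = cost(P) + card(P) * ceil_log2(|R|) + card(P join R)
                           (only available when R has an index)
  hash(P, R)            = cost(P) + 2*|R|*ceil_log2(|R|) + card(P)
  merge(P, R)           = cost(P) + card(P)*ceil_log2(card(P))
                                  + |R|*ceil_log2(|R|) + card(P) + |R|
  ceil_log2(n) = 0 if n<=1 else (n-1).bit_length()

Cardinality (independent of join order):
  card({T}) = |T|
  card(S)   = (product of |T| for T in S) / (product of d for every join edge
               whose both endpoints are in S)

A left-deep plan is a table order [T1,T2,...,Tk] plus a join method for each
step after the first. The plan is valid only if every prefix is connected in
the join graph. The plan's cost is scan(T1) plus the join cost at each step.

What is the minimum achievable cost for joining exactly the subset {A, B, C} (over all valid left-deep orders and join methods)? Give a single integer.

3840

Selinger DP over subsets of {A,B,C}:
  {C}: scan cost=200, card=200
  {A}: scan cost=300, card=300
  {B}: scan cost=40, card=40
  {AC}: card=12000; try (C,hash)→3800, (A,merge)→5000, (C,merge)→5100, (A,hash)→5800, (A,nl)→60200, (C,nl)→60300; best=3800 via (C,hash)
  {AB}: card=120; try (B,hash)→1080, (A,merge)→3320, (B,merge)→3580, (A,hash)→5480, (A,nl)→12040, (B,nl)→12300; best=1080 via (B,hash)
  {ABC}: card=4800; try (C,merge)→3840, (C,hash)→4400, (B,hash)→16280, (C,nl)→25080, (B,merge)→184080, (B,nl)→483800; best=3840 via (C,merge)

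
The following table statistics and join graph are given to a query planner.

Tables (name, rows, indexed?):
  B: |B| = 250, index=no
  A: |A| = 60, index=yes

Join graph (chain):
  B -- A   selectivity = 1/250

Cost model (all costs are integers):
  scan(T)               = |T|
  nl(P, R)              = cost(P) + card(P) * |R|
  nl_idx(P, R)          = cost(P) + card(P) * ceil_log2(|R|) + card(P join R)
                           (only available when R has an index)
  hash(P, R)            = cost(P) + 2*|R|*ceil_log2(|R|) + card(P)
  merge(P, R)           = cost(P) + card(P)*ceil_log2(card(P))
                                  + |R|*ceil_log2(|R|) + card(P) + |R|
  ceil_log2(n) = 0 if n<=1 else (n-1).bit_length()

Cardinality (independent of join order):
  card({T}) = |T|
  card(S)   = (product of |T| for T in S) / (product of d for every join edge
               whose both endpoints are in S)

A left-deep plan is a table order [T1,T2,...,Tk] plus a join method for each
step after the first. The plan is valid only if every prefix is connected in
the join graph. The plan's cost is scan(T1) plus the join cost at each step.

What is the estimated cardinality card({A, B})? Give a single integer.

60

Tables in S: A(60), B(250)
Edges inside S: B-A(d=250)
numerator = 60 * 250 = 15000
denominator = 250 = 250
card(S) = 15000 / 250 = 60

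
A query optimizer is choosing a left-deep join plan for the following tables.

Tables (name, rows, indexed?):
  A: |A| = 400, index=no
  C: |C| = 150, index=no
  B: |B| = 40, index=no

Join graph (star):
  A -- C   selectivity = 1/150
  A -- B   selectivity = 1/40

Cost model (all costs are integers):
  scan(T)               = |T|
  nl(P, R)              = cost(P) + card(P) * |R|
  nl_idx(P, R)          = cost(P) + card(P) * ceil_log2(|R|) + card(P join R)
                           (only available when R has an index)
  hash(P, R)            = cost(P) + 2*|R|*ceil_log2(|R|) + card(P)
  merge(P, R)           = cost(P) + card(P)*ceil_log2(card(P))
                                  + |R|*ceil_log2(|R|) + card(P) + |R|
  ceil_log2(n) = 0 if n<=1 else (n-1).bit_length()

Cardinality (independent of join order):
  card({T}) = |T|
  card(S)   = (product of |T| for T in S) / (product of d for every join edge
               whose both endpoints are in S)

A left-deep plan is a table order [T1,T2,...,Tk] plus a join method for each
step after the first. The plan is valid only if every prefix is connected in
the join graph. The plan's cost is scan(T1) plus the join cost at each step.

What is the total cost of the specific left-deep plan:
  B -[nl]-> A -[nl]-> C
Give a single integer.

76040

step 1: scan B: cost=40, card=40
step 2: join A via nl
    card(P join A) = 40*400/(40) = 400
    cost = 40 + 40*400 = 16040
step 3: join C via nl
    card(P join C) = 400*150/(150) = 400
    cost = 16040 + 400*150 = 76040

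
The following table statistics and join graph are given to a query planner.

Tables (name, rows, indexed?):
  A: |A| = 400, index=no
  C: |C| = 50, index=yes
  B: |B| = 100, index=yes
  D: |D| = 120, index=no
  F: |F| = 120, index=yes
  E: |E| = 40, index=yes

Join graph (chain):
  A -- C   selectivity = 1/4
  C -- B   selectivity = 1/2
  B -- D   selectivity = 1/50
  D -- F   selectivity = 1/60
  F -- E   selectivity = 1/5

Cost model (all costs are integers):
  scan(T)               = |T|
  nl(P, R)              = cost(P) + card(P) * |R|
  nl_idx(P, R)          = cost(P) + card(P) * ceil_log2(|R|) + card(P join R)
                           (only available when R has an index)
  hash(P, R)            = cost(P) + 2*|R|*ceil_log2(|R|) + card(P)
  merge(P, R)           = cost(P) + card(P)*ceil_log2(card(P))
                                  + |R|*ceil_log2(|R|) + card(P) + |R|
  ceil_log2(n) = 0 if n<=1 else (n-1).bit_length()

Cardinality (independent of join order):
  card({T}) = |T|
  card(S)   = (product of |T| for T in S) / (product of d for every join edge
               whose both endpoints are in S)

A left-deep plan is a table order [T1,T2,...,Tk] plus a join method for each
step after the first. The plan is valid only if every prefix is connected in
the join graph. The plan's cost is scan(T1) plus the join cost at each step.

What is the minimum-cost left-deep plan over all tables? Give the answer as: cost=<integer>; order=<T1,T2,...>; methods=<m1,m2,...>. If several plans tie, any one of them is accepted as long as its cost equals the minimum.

Selinger DP (subsets sized 1..n):
  {A}: scan cost=400, card=400
  {C}: scan cost=50, card=50
  {B}: scan cost=100, card=100
  {D}: scan cost=120, card=120
  {F}: scan cost=120, card=120
  {E}: scan cost=40, card=40
  {AC}: card=5000; try (C,hash)→1400, (A,merge)→4400, (C,merge)→4750, (A,hash)→7300, (C,nl_idx)→7800, (A,nl)→20050 …(+1); best=1400 via (C,hash)
  {BC}: card=2500; try (C,hash)→800, (B,merge)→1200, (C,merge)→1250, (B,hash)→1500, (B,nl_idx)→2900, (C,nl_idx)→3200 …(+2); best=800 via (C,hash)
  {BD}: card=240; try (B,nl_idx)→1200, (B,hash)→1640, (D,merge)→1860, (D,hash)→1880, (B,merge)→1880, (D,nl)→12100 …(+1); best=1200 via (B,nl_idx)
  {DF}: card=240; try (F,nl_idx)→1200, (F,hash)→1920, (D,hash)→1920, (F,merge)→2040, (D,merge)→2040, (F,nl)→14520 …(+1); best=1200 via (F,nl_idx)
  {EF}: card=960; try (E,hash)→720, (F,merge)→1280, (F,nl_idx)→1280, (E,merge)→1360, (F,hash)→1760, (E,nl_idx)→1800 …(+2); best=720 via (E,hash)
  {ABC}: card=250000; try (B,hash)→7800, (A,hash)→10500, (A,merge)→37300, (B,merge)→72200, (B,nl_idx)→286400, (B,nl)→501400 …(+1); best=7800 via (B,hash)
  {BCD}: card=6000; try (C,hash)→2040, (C,merge)→3710, (D,hash)→4980, (C,nl_idx)→8640, (C,nl)→13200, (D,merge)→34260 …(+1); best=2040 via (C,hash)
  {BDF}: card=480; try (B,hash)→2840, (F,hash)→3120, (F,nl_idx)→3360, (B,nl_idx)→3360, (B,merge)→4160, (F,merge)→4320 …(+2); best=2840 via (B,hash)
  {DEF}: card=1920; try (E,hash)→1920, (D,hash)→3360, (E,merge)→3640, (E,nl_idx)→4560, (E,nl)→10800, (D,merge)→12240 …(+1); best=1920 via (E,hash)
  {ABCD}: card=600000; try (A,hash)→15240, (A,merge)→90040, (D,hash)→259480, (A,nl)→2402040, (D,merge)→4758760, (D,nl)→30007800; best=15240 via (A,hash)
  {BCDF}: card=12000; try (C,hash)→3920, (C,merge)→7990, (F,hash)→9720, (C,nl_idx)→17720, (C,nl)→26840, (F,nl_idx)→56040 …(+2); best=3920 via (C,hash)
  {BDEF}: card=3840; try (E,hash)→3800, (B,hash)→5240, (E,merge)→7920, (E,nl_idx)→9560, (B,nl_idx)→19200, (E,nl)→22040 …(+2); best=3800 via (E,hash)
  {ABCDF}: card=1200000; try (A,hash)→23120, (A,merge)→187920, (F,hash)→616920, (A,nl)→4803920, (F,nl_idx)→5415240, (F,merge)→12616200 …(+1); best=23120 via (A,hash)
  {BCDEF}: card=96000; try (C,hash)→8240, (E,hash)→16400, (C,merge)→54070, (C,nl_idx)→122840, (E,nl_idx)→171920, (E,merge)→184200 …(+2); best=8240 via (C,hash)
  {ABCDEF}: card=9600000; try (A,hash)→111440, (E,hash)→1223600, (A,merge)→1740240, (E,nl_idx)→16823120, (E,merge)→26423400, (A,nl)→38408240 …(+1); best=111440 via (A,hash)

cost=111440; order=D,F,B,E,C,A; methods=nl_idx,hash,hash,hash,hash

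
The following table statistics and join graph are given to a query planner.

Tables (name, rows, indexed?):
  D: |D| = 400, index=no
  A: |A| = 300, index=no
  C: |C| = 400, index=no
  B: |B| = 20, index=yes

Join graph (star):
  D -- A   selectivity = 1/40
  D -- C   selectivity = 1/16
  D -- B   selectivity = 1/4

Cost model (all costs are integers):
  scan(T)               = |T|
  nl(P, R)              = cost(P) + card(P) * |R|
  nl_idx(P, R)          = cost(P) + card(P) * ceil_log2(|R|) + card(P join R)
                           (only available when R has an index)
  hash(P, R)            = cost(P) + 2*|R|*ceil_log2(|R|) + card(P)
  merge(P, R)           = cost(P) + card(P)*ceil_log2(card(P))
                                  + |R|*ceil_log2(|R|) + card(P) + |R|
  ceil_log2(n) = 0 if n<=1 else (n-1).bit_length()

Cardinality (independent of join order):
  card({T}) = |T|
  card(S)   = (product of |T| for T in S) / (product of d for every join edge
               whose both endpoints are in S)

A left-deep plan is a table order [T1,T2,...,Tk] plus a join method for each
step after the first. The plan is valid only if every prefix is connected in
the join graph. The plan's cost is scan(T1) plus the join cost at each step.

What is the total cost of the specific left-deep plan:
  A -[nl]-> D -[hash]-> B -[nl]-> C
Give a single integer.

6123500

step 1: scan A: cost=300, card=300
step 2: join D via nl
    card(P join D) = 300*400/(40) = 3000
    cost = 300 + 300*400 = 120300
step 3: join B via hash
    card(P join B) = 3000*20/(4) = 15000
    cost = 120300 + 2*20*5 + 3000 = 123500
step 4: join C via nl
    card(P join C) = 15000*400/(16) = 375000
    cost = 123500 + 15000*400 = 6123500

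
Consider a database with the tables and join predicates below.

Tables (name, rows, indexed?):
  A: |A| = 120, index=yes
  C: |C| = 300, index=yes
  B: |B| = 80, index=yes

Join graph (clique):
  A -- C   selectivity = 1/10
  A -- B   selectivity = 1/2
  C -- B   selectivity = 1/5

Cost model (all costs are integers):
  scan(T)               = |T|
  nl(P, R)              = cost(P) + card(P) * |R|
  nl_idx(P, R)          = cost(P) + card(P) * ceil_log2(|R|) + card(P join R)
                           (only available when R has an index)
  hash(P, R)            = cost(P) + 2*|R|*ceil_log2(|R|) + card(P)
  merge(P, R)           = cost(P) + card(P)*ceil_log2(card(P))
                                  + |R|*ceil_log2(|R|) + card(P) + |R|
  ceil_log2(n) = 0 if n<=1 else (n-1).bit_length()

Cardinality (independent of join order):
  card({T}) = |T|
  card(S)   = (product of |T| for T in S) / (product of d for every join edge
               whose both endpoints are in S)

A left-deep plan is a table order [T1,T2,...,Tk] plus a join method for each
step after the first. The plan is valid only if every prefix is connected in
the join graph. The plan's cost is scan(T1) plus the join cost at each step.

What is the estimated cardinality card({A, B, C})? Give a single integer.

Tables in S: A(120), B(80), C(300)
Edges inside S: A-C(d=10), A-B(d=2), C-B(d=5)
numerator = 120 * 80 * 300 = 2880000
denominator = 10 * 2 * 5 = 100
card(S) = 2880000 / 100 = 28800

28800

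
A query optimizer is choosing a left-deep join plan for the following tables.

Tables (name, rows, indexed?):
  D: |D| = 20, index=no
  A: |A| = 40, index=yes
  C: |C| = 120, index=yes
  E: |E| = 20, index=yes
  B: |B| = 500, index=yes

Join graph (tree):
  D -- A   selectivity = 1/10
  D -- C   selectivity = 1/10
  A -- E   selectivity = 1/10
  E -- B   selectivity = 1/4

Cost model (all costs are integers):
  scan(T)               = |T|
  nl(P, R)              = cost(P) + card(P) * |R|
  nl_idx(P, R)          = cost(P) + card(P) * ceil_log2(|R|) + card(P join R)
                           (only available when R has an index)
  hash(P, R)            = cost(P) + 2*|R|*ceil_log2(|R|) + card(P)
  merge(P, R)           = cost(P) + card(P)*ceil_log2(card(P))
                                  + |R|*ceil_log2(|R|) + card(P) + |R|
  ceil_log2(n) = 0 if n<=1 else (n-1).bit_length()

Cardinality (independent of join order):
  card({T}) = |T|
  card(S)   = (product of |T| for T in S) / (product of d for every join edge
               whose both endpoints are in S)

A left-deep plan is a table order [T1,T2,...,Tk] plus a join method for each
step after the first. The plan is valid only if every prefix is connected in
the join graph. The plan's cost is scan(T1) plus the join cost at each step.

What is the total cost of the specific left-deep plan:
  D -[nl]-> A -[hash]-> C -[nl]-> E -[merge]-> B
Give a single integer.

step 1: scan D: cost=20, card=20
step 2: join A via nl
    card(P join A) = 20*40/(10) = 80
    cost = 20 + 20*40 = 820
step 3: join C via hash
    card(P join C) = 80*120/(10) = 960
    cost = 820 + 2*120*7 + 80 = 2580
step 4: join E via nl
    card(P join E) = 960*20/(10) = 1920
    cost = 2580 + 960*20 = 21780
step 5: join B via merge
    card(P join B) = 1920*500/(4) = 240000
    cost = 21780 + 1920*11 + 500*9 + 1920 + 500 = 49820

49820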